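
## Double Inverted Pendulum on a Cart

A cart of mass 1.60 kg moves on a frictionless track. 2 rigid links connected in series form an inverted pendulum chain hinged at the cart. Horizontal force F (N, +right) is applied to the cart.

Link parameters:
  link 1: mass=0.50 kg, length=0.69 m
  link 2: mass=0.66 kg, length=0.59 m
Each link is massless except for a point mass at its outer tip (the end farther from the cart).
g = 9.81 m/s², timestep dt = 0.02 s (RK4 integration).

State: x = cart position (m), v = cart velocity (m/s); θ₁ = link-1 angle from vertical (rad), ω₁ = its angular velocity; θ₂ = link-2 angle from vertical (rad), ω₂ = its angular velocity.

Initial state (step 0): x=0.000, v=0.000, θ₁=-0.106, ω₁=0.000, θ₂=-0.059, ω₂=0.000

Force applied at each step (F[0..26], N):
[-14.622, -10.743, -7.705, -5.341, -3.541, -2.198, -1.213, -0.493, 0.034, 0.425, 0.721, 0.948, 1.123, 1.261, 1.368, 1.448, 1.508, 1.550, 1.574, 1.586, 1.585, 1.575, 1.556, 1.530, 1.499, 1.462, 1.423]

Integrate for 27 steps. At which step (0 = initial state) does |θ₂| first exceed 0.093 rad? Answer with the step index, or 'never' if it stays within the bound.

Answer: never

Derivation:
apply F[0]=-14.622 → step 1: x=-0.002, v=-0.167, θ₁=-0.104, ω₁=0.191, θ₂=-0.059, ω₂=0.039
apply F[1]=-10.743 → step 2: x=-0.006, v=-0.286, θ₁=-0.099, ω₁=0.317, θ₂=-0.057, ω₂=0.074
apply F[2]=-7.705 → step 3: x=-0.013, v=-0.368, θ₁=-0.092, ω₁=0.394, θ₂=-0.056, ω₂=0.105
apply F[3]=-5.341 → step 4: x=-0.021, v=-0.422, θ₁=-0.084, ω₁=0.435, θ₂=-0.053, ω₂=0.131
apply F[4]=-3.541 → step 5: x=-0.029, v=-0.455, θ₁=-0.075, ω₁=0.450, θ₂=-0.050, ω₂=0.152
apply F[5]=-2.198 → step 6: x=-0.039, v=-0.473, θ₁=-0.066, ω₁=0.447, θ₂=-0.047, ω₂=0.168
apply F[6]=-1.213 → step 7: x=-0.048, v=-0.480, θ₁=-0.057, ω₁=0.433, θ₂=-0.044, ω₂=0.180
apply F[7]=-0.493 → step 8: x=-0.058, v=-0.478, θ₁=-0.049, ω₁=0.413, θ₂=-0.040, ω₂=0.188
apply F[8]=+0.034 → step 9: x=-0.067, v=-0.472, θ₁=-0.041, ω₁=0.388, θ₂=-0.036, ω₂=0.193
apply F[9]=+0.425 → step 10: x=-0.077, v=-0.461, θ₁=-0.033, ω₁=0.361, θ₂=-0.032, ω₂=0.195
apply F[10]=+0.721 → step 11: x=-0.086, v=-0.448, θ₁=-0.026, ω₁=0.334, θ₂=-0.029, ω₂=0.194
apply F[11]=+0.948 → step 12: x=-0.095, v=-0.433, θ₁=-0.020, ω₁=0.307, θ₂=-0.025, ω₂=0.191
apply F[12]=+1.123 → step 13: x=-0.103, v=-0.417, θ₁=-0.014, ω₁=0.281, θ₂=-0.021, ω₂=0.187
apply F[13]=+1.261 → step 14: x=-0.111, v=-0.399, θ₁=-0.009, ω₁=0.256, θ₂=-0.017, ω₂=0.181
apply F[14]=+1.368 → step 15: x=-0.119, v=-0.381, θ₁=-0.004, ω₁=0.231, θ₂=-0.014, ω₂=0.174
apply F[15]=+1.448 → step 16: x=-0.126, v=-0.363, θ₁=0.001, ω₁=0.208, θ₂=-0.010, ω₂=0.166
apply F[16]=+1.508 → step 17: x=-0.133, v=-0.345, θ₁=0.005, ω₁=0.187, θ₂=-0.007, ω₂=0.157
apply F[17]=+1.550 → step 18: x=-0.140, v=-0.326, θ₁=0.008, ω₁=0.166, θ₂=-0.004, ω₂=0.148
apply F[18]=+1.574 → step 19: x=-0.147, v=-0.308, θ₁=0.011, ω₁=0.147, θ₂=-0.001, ω₂=0.138
apply F[19]=+1.586 → step 20: x=-0.153, v=-0.290, θ₁=0.014, ω₁=0.129, θ₂=0.002, ω₂=0.129
apply F[20]=+1.585 → step 21: x=-0.158, v=-0.272, θ₁=0.017, ω₁=0.113, θ₂=0.004, ω₂=0.119
apply F[21]=+1.575 → step 22: x=-0.163, v=-0.255, θ₁=0.019, ω₁=0.098, θ₂=0.006, ω₂=0.109
apply F[22]=+1.556 → step 23: x=-0.168, v=-0.238, θ₁=0.020, ω₁=0.084, θ₂=0.008, ω₂=0.100
apply F[23]=+1.530 → step 24: x=-0.173, v=-0.222, θ₁=0.022, ω₁=0.071, θ₂=0.010, ω₂=0.091
apply F[24]=+1.499 → step 25: x=-0.177, v=-0.207, θ₁=0.023, ω₁=0.059, θ₂=0.012, ω₂=0.082
apply F[25]=+1.462 → step 26: x=-0.181, v=-0.192, θ₁=0.024, ω₁=0.048, θ₂=0.014, ω₂=0.073
apply F[26]=+1.423 → step 27: x=-0.185, v=-0.178, θ₁=0.025, ω₁=0.039, θ₂=0.015, ω₂=0.065
max |θ₂| = 0.059 ≤ 0.093 over all 28 states.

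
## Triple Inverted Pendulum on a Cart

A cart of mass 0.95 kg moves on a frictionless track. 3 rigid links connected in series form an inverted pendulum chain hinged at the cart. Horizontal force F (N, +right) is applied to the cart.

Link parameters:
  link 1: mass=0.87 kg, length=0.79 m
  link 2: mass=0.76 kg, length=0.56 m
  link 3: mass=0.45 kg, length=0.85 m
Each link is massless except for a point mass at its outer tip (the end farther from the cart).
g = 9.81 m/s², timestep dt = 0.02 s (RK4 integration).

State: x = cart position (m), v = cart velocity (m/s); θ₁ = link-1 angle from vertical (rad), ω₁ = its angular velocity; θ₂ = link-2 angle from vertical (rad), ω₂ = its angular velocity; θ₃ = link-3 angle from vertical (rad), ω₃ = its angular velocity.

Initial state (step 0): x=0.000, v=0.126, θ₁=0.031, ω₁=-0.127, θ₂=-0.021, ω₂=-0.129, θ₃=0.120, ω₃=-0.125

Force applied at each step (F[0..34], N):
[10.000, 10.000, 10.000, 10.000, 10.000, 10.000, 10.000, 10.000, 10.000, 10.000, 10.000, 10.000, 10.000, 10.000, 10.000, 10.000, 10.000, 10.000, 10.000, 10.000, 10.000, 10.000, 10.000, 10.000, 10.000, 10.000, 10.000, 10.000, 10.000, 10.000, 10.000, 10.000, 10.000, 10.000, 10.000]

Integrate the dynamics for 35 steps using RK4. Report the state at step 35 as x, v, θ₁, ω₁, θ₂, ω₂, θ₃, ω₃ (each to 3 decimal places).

Answer: x=1.458, v=0.551, θ₁=-2.452, ω₁=-4.389, θ₂=-1.894, ω₂=-8.753, θ₃=-0.465, ω₃=-6.079

Derivation:
apply F[0]=+10.000 → step 1: x=0.004, v=0.324, θ₁=0.026, ω₁=-0.352, θ₂=-0.024, ω₂=-0.202, θ₃=0.118, ω₃=-0.073
apply F[1]=+10.000 → step 2: x=0.013, v=0.525, θ₁=0.017, ω₁=-0.585, θ₂=-0.029, ω₂=-0.271, θ₃=0.117, ω₃=-0.021
apply F[2]=+10.000 → step 3: x=0.026, v=0.731, θ₁=0.003, ω₁=-0.830, θ₂=-0.035, ω₂=-0.334, θ₃=0.117, ω₃=0.031
apply F[3]=+10.000 → step 4: x=0.042, v=0.944, θ₁=-0.016, ω₁=-1.091, θ₂=-0.042, ω₂=-0.387, θ₃=0.118, ω₃=0.082
apply F[4]=+10.000 → step 5: x=0.063, v=1.165, θ₁=-0.041, ω₁=-1.372, θ₂=-0.050, ω₂=-0.427, θ₃=0.120, ω₃=0.132
apply F[5]=+10.000 → step 6: x=0.089, v=1.393, θ₁=-0.071, ω₁=-1.674, θ₂=-0.059, ω₂=-0.453, θ₃=0.124, ω₃=0.178
apply F[6]=+10.000 → step 7: x=0.119, v=1.626, θ₁=-0.108, ω₁=-1.995, θ₂=-0.069, ω₂=-0.463, θ₃=0.128, ω₃=0.219
apply F[7]=+10.000 → step 8: x=0.154, v=1.861, θ₁=-0.151, ω₁=-2.330, θ₂=-0.078, ω₂=-0.460, θ₃=0.132, ω₃=0.251
apply F[8]=+10.000 → step 9: x=0.194, v=2.091, θ₁=-0.201, ω₁=-2.668, θ₂=-0.087, ω₂=-0.451, θ₃=0.138, ω₃=0.271
apply F[9]=+10.000 → step 10: x=0.238, v=2.307, θ₁=-0.258, ω₁=-2.994, θ₂=-0.096, ω₂=-0.446, θ₃=0.143, ω₃=0.276
apply F[10]=+10.000 → step 11: x=0.286, v=2.503, θ₁=-0.321, ω₁=-3.293, θ₂=-0.105, ω₂=-0.460, θ₃=0.148, ω₃=0.265
apply F[11]=+10.000 → step 12: x=0.337, v=2.671, θ₁=-0.389, ω₁=-3.555, θ₂=-0.114, ω₂=-0.504, θ₃=0.154, ω₃=0.239
apply F[12]=+10.000 → step 13: x=0.392, v=2.808, θ₁=-0.463, ω₁=-3.776, θ₂=-0.125, ω₂=-0.586, θ₃=0.158, ω₃=0.199
apply F[13]=+10.000 → step 14: x=0.450, v=2.915, θ₁=-0.540, ω₁=-3.956, θ₂=-0.138, ω₂=-0.711, θ₃=0.161, ω₃=0.150
apply F[14]=+10.000 → step 15: x=0.509, v=2.994, θ₁=-0.621, ω₁=-4.101, θ₂=-0.154, ω₂=-0.878, θ₃=0.164, ω₃=0.093
apply F[15]=+10.000 → step 16: x=0.569, v=3.047, θ₁=-0.704, ω₁=-4.219, θ₂=-0.173, ω₂=-1.082, θ₃=0.165, ω₃=0.030
apply F[16]=+10.000 → step 17: x=0.630, v=3.078, θ₁=-0.790, ω₁=-4.317, θ₂=-0.197, ω₂=-1.322, θ₃=0.165, ω₃=-0.038
apply F[17]=+10.000 → step 18: x=0.692, v=3.088, θ₁=-0.877, ω₁=-4.399, θ₂=-0.227, ω₂=-1.591, θ₃=0.164, ω₃=-0.112
apply F[18]=+10.000 → step 19: x=0.754, v=3.078, θ₁=-0.965, ω₁=-4.470, θ₂=-0.261, ω₂=-1.887, θ₃=0.161, ω₃=-0.192
apply F[19]=+10.000 → step 20: x=0.815, v=3.050, θ₁=-1.055, ω₁=-4.532, θ₂=-0.302, ω₂=-2.208, θ₃=0.156, ω₃=-0.280
apply F[20]=+10.000 → step 21: x=0.876, v=3.005, θ₁=-1.147, ω₁=-4.587, θ₂=-0.350, ω₂=-2.549, θ₃=0.149, ω₃=-0.378
apply F[21]=+10.000 → step 22: x=0.935, v=2.943, θ₁=-1.239, ω₁=-4.635, θ₂=-0.404, ω₂=-2.910, θ₃=0.141, ω₃=-0.490
apply F[22]=+10.000 → step 23: x=0.993, v=2.865, θ₁=-1.332, ω₁=-4.678, θ₂=-0.466, ω₂=-3.288, θ₃=0.130, ω₃=-0.619
apply F[23]=+10.000 → step 24: x=1.050, v=2.770, θ₁=-1.426, ω₁=-4.713, θ₂=-0.536, ω₂=-3.683, θ₃=0.116, ω₃=-0.769
apply F[24]=+10.000 → step 25: x=1.104, v=2.659, θ₁=-1.520, ω₁=-4.740, θ₂=-0.614, ω₂=-4.094, θ₃=0.099, ω₃=-0.945
apply F[25]=+10.000 → step 26: x=1.156, v=2.532, θ₁=-1.615, ω₁=-4.759, θ₂=-0.700, ω₂=-4.520, θ₃=0.078, ω₃=-1.154
apply F[26]=+10.000 → step 27: x=1.205, v=2.388, θ₁=-1.711, ω₁=-4.767, θ₂=-0.795, ω₂=-4.961, θ₃=0.052, ω₃=-1.404
apply F[27]=+10.000 → step 28: x=1.251, v=2.228, θ₁=-1.806, ω₁=-4.763, θ₂=-0.898, ω₂=-5.416, θ₃=0.021, ω₃=-1.701
apply F[28]=+10.000 → step 29: x=1.294, v=2.050, θ₁=-1.901, ω₁=-4.745, θ₂=-1.011, ω₂=-5.886, θ₃=-0.016, ω₃=-2.055
apply F[29]=+10.000 → step 30: x=1.333, v=1.854, θ₁=-1.996, ω₁=-4.712, θ₂=-1.134, ω₂=-6.370, θ₃=-0.061, ω₃=-2.478
apply F[30]=+10.000 → step 31: x=1.368, v=1.639, θ₁=-2.090, ω₁=-4.663, θ₂=-1.266, ω₂=-6.865, θ₃=-0.116, ω₃=-2.981
apply F[31]=+10.000 → step 32: x=1.399, v=1.403, θ₁=-2.182, ω₁=-4.600, θ₂=-1.409, ω₂=-7.367, θ₃=-0.181, ω₃=-3.578
apply F[32]=+10.000 → step 33: x=1.424, v=1.144, θ₁=-2.273, ω₁=-4.527, θ₂=-1.561, ω₂=-7.865, θ₃=-0.260, ω₃=-4.283
apply F[33]=+10.000 → step 34: x=1.444, v=0.860, θ₁=-2.363, ω₁=-4.452, θ₂=-1.723, ω₂=-8.339, θ₃=-0.353, ω₃=-5.112
apply F[34]=+10.000 → step 35: x=1.458, v=0.551, θ₁=-2.452, ω₁=-4.389, θ₂=-1.894, ω₂=-8.753, θ₃=-0.465, ω₃=-6.079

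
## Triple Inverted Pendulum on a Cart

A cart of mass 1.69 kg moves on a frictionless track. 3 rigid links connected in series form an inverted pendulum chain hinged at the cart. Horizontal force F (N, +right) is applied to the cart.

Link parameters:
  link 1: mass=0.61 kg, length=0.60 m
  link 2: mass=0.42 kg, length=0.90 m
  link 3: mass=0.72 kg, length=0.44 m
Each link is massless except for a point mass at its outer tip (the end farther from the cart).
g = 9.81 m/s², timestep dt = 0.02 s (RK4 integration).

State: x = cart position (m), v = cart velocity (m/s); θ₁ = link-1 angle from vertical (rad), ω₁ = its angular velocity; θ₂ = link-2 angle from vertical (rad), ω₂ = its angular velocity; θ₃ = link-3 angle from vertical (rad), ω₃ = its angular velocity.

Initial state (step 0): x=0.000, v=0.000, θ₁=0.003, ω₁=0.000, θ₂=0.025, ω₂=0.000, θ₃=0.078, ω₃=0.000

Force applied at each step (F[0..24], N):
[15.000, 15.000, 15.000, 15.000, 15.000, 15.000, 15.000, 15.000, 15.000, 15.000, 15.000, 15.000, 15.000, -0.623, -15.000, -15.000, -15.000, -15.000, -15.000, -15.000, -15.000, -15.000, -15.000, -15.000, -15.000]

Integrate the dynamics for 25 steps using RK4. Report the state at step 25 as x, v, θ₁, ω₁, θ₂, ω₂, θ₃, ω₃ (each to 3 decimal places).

apply F[0]=+15.000 → step 1: x=0.002, v=0.177, θ₁=-0.000, ω₁=-0.309, θ₂=0.025, ω₂=-0.005, θ₃=0.079, ω₃=0.064
apply F[1]=+15.000 → step 2: x=0.007, v=0.355, θ₁=-0.009, ω₁=-0.624, θ₂=0.025, ω₂=-0.008, θ₃=0.081, ω₃=0.128
apply F[2]=+15.000 → step 3: x=0.016, v=0.536, θ₁=-0.025, ω₁=-0.955, θ₂=0.025, ω₂=-0.003, θ₃=0.084, ω₃=0.193
apply F[3]=+15.000 → step 4: x=0.029, v=0.720, θ₁=-0.048, ω₁=-1.305, θ₂=0.025, ω₂=0.010, θ₃=0.088, ω₃=0.258
apply F[4]=+15.000 → step 5: x=0.045, v=0.907, θ₁=-0.077, ω₁=-1.678, θ₂=0.025, ω₂=0.033, θ₃=0.094, ω₃=0.320
apply F[5]=+15.000 → step 6: x=0.065, v=1.098, θ₁=-0.115, ω₁=-2.073, θ₂=0.026, ω₂=0.066, θ₃=0.101, ω₃=0.377
apply F[6]=+15.000 → step 7: x=0.089, v=1.289, θ₁=-0.161, ω₁=-2.483, θ₂=0.028, ω₂=0.103, θ₃=0.109, ω₃=0.424
apply F[7]=+15.000 → step 8: x=0.116, v=1.479, θ₁=-0.214, ω₁=-2.895, θ₂=0.030, ω₂=0.136, θ₃=0.118, ω₃=0.456
apply F[8]=+15.000 → step 9: x=0.148, v=1.663, θ₁=-0.276, ω₁=-3.291, θ₂=0.033, ω₂=0.154, θ₃=0.127, ω₃=0.470
apply F[9]=+15.000 → step 10: x=0.183, v=1.837, θ₁=-0.346, ω₁=-3.657, θ₂=0.036, ω₂=0.145, θ₃=0.137, ω₃=0.464
apply F[10]=+15.000 → step 11: x=0.221, v=1.998, θ₁=-0.422, ω₁=-3.980, θ₂=0.039, ω₂=0.098, θ₃=0.146, ω₃=0.439
apply F[11]=+15.000 → step 12: x=0.263, v=2.145, θ₁=-0.505, ω₁=-4.259, θ₂=0.040, ω₂=0.009, θ₃=0.154, ω₃=0.400
apply F[12]=+15.000 → step 13: x=0.307, v=2.278, θ₁=-0.592, ω₁=-4.499, θ₂=0.039, ω₂=-0.123, θ₃=0.162, ω₃=0.350
apply F[13]=-0.623 → step 14: x=0.352, v=2.245, θ₁=-0.683, ω₁=-4.588, θ₂=0.036, ω₂=-0.196, θ₃=0.168, ω₃=0.325
apply F[14]=-15.000 → step 15: x=0.395, v=2.071, θ₁=-0.775, ω₁=-4.595, θ₂=0.032, ω₂=-0.187, θ₃=0.175, ω₃=0.328
apply F[15]=-15.000 → step 16: x=0.435, v=1.896, θ₁=-0.867, ω₁=-4.639, θ₂=0.028, ω₂=-0.180, θ₃=0.181, ω₃=0.329
apply F[16]=-15.000 → step 17: x=0.471, v=1.717, θ₁=-0.961, ω₁=-4.714, θ₂=0.025, ω₂=-0.182, θ₃=0.188, ω₃=0.328
apply F[17]=-15.000 → step 18: x=0.504, v=1.535, θ₁=-1.056, ω₁=-4.820, θ₂=0.021, ω₂=-0.196, θ₃=0.195, ω₃=0.325
apply F[18]=-15.000 → step 19: x=0.533, v=1.346, θ₁=-1.154, ω₁=-4.955, θ₂=0.017, ω₂=-0.229, θ₃=0.201, ω₃=0.319
apply F[19]=-15.000 → step 20: x=0.557, v=1.150, θ₁=-1.254, ω₁=-5.122, θ₂=0.011, ω₂=-0.284, θ₃=0.207, ω₃=0.310
apply F[20]=-15.000 → step 21: x=0.578, v=0.944, θ₁=-1.359, ω₁=-5.325, θ₂=0.005, ω₂=-0.368, θ₃=0.213, ω₃=0.301
apply F[21]=-15.000 → step 22: x=0.595, v=0.727, θ₁=-1.468, ω₁=-5.569, θ₂=-0.003, ω₂=-0.488, θ₃=0.219, ω₃=0.291
apply F[22]=-15.000 → step 23: x=0.607, v=0.495, θ₁=-1.582, ω₁=-5.863, θ₂=-0.015, ω₂=-0.654, θ₃=0.225, ω₃=0.285
apply F[23]=-15.000 → step 24: x=0.615, v=0.245, θ₁=-1.703, ω₁=-6.218, θ₂=-0.030, ω₂=-0.877, θ₃=0.231, ω₃=0.284
apply F[24]=-15.000 → step 25: x=0.617, v=-0.028, θ₁=-1.831, ω₁=-6.651, θ₂=-0.050, ω₂=-1.176, θ₃=0.237, ω₃=0.297

Answer: x=0.617, v=-0.028, θ₁=-1.831, ω₁=-6.651, θ₂=-0.050, ω₂=-1.176, θ₃=0.237, ω₃=0.297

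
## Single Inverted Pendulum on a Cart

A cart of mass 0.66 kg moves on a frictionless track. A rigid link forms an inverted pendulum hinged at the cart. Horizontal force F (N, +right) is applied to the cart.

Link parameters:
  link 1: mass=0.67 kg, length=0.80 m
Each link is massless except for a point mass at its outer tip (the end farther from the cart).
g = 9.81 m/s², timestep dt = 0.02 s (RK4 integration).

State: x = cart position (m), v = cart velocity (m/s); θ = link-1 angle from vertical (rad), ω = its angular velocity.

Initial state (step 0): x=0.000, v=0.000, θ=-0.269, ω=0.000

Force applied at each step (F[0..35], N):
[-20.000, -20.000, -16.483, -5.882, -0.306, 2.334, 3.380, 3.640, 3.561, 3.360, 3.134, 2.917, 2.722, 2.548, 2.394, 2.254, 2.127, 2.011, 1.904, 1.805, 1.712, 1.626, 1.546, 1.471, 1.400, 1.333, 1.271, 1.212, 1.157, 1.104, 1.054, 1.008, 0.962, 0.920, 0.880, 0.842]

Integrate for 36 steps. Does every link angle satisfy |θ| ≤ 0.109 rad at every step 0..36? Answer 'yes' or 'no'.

Answer: no

Derivation:
apply F[0]=-20.000 → step 1: x=-0.005, v=-0.519, θ=-0.263, ω=0.561
apply F[1]=-20.000 → step 2: x=-0.021, v=-1.045, θ=-0.246, ω=1.135
apply F[2]=-16.483 → step 3: x=-0.046, v=-1.483, θ=-0.219, ω=1.611
apply F[3]=-5.882 → step 4: x=-0.077, v=-1.625, θ=-0.186, ω=1.736
apply F[4]=-0.306 → step 5: x=-0.109, v=-1.610, θ=-0.152, ω=1.676
apply F[5]=+2.334 → step 6: x=-0.141, v=-1.520, θ=-0.119, ω=1.531
apply F[6]=+3.380 → step 7: x=-0.170, v=-1.402, θ=-0.091, ω=1.359
apply F[7]=+3.640 → step 8: x=-0.197, v=-1.279, θ=-0.065, ω=1.187
apply F[8]=+3.561 → step 9: x=-0.221, v=-1.162, θ=-0.043, ω=1.027
apply F[9]=+3.360 → step 10: x=-0.243, v=-1.054, θ=-0.024, ω=0.884
apply F[10]=+3.134 → step 11: x=-0.263, v=-0.956, θ=-0.008, ω=0.758
apply F[11]=+2.917 → step 12: x=-0.282, v=-0.868, θ=0.007, ω=0.648
apply F[12]=+2.722 → step 13: x=-0.298, v=-0.788, θ=0.019, ω=0.551
apply F[13]=+2.548 → step 14: x=-0.313, v=-0.715, θ=0.029, ω=0.466
apply F[14]=+2.394 → step 15: x=-0.327, v=-0.649, θ=0.037, ω=0.392
apply F[15]=+2.254 → step 16: x=-0.339, v=-0.589, θ=0.044, ω=0.326
apply F[16]=+2.127 → step 17: x=-0.351, v=-0.534, θ=0.050, ω=0.270
apply F[17]=+2.011 → step 18: x=-0.361, v=-0.484, θ=0.055, ω=0.220
apply F[18]=+1.904 → step 19: x=-0.370, v=-0.438, θ=0.059, ω=0.176
apply F[19]=+1.805 → step 20: x=-0.378, v=-0.395, θ=0.062, ω=0.138
apply F[20]=+1.712 → step 21: x=-0.386, v=-0.356, θ=0.065, ω=0.105
apply F[21]=+1.626 → step 22: x=-0.392, v=-0.320, θ=0.067, ω=0.076
apply F[22]=+1.546 → step 23: x=-0.399, v=-0.287, θ=0.068, ω=0.051
apply F[23]=+1.471 → step 24: x=-0.404, v=-0.256, θ=0.069, ω=0.029
apply F[24]=+1.400 → step 25: x=-0.409, v=-0.227, θ=0.069, ω=0.010
apply F[25]=+1.333 → step 26: x=-0.413, v=-0.200, θ=0.069, ω=-0.006
apply F[26]=+1.271 → step 27: x=-0.417, v=-0.176, θ=0.069, ω=-0.020
apply F[27]=+1.212 → step 28: x=-0.420, v=-0.153, θ=0.068, ω=-0.032
apply F[28]=+1.157 → step 29: x=-0.423, v=-0.131, θ=0.068, ω=-0.042
apply F[29]=+1.104 → step 30: x=-0.425, v=-0.111, θ=0.067, ω=-0.050
apply F[30]=+1.054 → step 31: x=-0.427, v=-0.093, θ=0.066, ω=-0.058
apply F[31]=+1.008 → step 32: x=-0.429, v=-0.075, θ=0.064, ω=-0.064
apply F[32]=+0.962 → step 33: x=-0.430, v=-0.059, θ=0.063, ω=-0.068
apply F[33]=+0.920 → step 34: x=-0.431, v=-0.043, θ=0.062, ω=-0.072
apply F[34]=+0.880 → step 35: x=-0.432, v=-0.029, θ=0.060, ω=-0.076
apply F[35]=+0.842 → step 36: x=-0.433, v=-0.015, θ=0.059, ω=-0.078
Max |angle| over trajectory = 0.269 rad; bound = 0.109 → exceeded.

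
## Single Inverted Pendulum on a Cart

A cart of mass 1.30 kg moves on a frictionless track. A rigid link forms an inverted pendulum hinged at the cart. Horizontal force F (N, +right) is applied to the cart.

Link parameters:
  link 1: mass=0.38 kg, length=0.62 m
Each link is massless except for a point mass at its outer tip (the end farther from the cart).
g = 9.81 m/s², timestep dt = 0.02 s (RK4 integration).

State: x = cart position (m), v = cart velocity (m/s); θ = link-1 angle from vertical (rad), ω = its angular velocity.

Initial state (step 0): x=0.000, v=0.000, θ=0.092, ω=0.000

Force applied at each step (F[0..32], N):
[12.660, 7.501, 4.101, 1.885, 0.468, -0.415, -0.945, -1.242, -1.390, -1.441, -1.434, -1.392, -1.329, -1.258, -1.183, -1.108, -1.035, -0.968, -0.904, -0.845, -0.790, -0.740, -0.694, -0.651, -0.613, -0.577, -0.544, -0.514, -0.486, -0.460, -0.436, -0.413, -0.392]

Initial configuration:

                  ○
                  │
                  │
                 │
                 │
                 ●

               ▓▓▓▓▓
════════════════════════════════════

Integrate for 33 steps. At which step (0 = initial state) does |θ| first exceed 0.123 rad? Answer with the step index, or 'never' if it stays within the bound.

Answer: never

Derivation:
apply F[0]=+12.660 → step 1: x=0.002, v=0.189, θ=0.089, ω=-0.275
apply F[1]=+7.501 → step 2: x=0.007, v=0.299, θ=0.082, ω=-0.425
apply F[2]=+4.101 → step 3: x=0.013, v=0.358, θ=0.073, ω=-0.495
apply F[3]=+1.885 → step 4: x=0.021, v=0.383, θ=0.063, ω=-0.514
apply F[4]=+0.468 → step 5: x=0.028, v=0.387, θ=0.053, ω=-0.502
apply F[5]=-0.415 → step 6: x=0.036, v=0.378, θ=0.043, ω=-0.472
apply F[6]=-0.945 → step 7: x=0.044, v=0.361, θ=0.034, ω=-0.433
apply F[7]=-1.242 → step 8: x=0.051, v=0.341, θ=0.026, ω=-0.390
apply F[8]=-1.390 → step 9: x=0.057, v=0.318, θ=0.019, ω=-0.346
apply F[9]=-1.441 → step 10: x=0.063, v=0.295, θ=0.012, ω=-0.304
apply F[10]=-1.434 → step 11: x=0.069, v=0.272, θ=0.006, ω=-0.265
apply F[11]=-1.392 → step 12: x=0.074, v=0.251, θ=0.001, ω=-0.229
apply F[12]=-1.329 → step 13: x=0.079, v=0.230, θ=-0.003, ω=-0.196
apply F[13]=-1.258 → step 14: x=0.083, v=0.211, θ=-0.007, ω=-0.167
apply F[14]=-1.183 → step 15: x=0.087, v=0.193, θ=-0.010, ω=-0.141
apply F[15]=-1.108 → step 16: x=0.091, v=0.177, θ=-0.012, ω=-0.118
apply F[16]=-1.035 → step 17: x=0.094, v=0.162, θ=-0.014, ω=-0.098
apply F[17]=-0.968 → step 18: x=0.098, v=0.148, θ=-0.016, ω=-0.080
apply F[18]=-0.904 → step 19: x=0.100, v=0.135, θ=-0.018, ω=-0.064
apply F[19]=-0.845 → step 20: x=0.103, v=0.123, θ=-0.019, ω=-0.051
apply F[20]=-0.790 → step 21: x=0.105, v=0.112, θ=-0.020, ω=-0.039
apply F[21]=-0.740 → step 22: x=0.107, v=0.102, θ=-0.020, ω=-0.029
apply F[22]=-0.694 → step 23: x=0.109, v=0.092, θ=-0.021, ω=-0.020
apply F[23]=-0.651 → step 24: x=0.111, v=0.083, θ=-0.021, ω=-0.012
apply F[24]=-0.613 → step 25: x=0.113, v=0.075, θ=-0.021, ω=-0.006
apply F[25]=-0.577 → step 26: x=0.114, v=0.067, θ=-0.021, ω=-0.000
apply F[26]=-0.544 → step 27: x=0.115, v=0.060, θ=-0.021, ω=0.005
apply F[27]=-0.514 → step 28: x=0.117, v=0.054, θ=-0.021, ω=0.009
apply F[28]=-0.486 → step 29: x=0.118, v=0.047, θ=-0.021, ω=0.012
apply F[29]=-0.460 → step 30: x=0.118, v=0.041, θ=-0.021, ω=0.015
apply F[30]=-0.436 → step 31: x=0.119, v=0.036, θ=-0.020, ω=0.017
apply F[31]=-0.413 → step 32: x=0.120, v=0.031, θ=-0.020, ω=0.019
apply F[32]=-0.392 → step 33: x=0.120, v=0.026, θ=-0.020, ω=0.021
max |θ| = 0.092 ≤ 0.123 over all 34 states.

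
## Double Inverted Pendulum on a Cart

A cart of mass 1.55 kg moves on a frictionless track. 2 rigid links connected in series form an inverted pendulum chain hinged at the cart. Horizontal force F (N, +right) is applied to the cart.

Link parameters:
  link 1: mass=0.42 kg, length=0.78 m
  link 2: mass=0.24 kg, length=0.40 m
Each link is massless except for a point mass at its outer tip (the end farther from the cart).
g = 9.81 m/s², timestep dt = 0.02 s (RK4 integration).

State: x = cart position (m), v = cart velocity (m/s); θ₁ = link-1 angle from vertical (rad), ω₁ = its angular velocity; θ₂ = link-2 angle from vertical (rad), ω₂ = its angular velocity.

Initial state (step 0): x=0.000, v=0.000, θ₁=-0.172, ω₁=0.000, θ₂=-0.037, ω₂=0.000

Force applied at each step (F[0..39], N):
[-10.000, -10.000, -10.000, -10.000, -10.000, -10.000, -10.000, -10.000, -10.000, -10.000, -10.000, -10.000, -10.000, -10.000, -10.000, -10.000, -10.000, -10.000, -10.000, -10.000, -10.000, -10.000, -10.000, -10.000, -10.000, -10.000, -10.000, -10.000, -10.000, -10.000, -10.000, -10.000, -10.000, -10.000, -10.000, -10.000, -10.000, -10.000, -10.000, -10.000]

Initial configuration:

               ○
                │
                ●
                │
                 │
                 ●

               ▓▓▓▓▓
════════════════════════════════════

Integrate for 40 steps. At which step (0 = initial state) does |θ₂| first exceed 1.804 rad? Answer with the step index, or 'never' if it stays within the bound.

Answer: never

Derivation:
apply F[0]=-10.000 → step 1: x=-0.001, v=-0.114, θ₁=-0.171, ω₁=0.080, θ₂=-0.036, ω₂=0.111
apply F[1]=-10.000 → step 2: x=-0.005, v=-0.228, θ₁=-0.169, ω₁=0.161, θ₂=-0.033, ω₂=0.223
apply F[2]=-10.000 → step 3: x=-0.010, v=-0.342, θ₁=-0.165, ω₁=0.243, θ₂=-0.027, ω₂=0.335
apply F[3]=-10.000 → step 4: x=-0.018, v=-0.457, θ₁=-0.159, ω₁=0.326, θ₂=-0.019, ω₂=0.449
apply F[4]=-10.000 → step 5: x=-0.029, v=-0.572, θ₁=-0.152, ω₁=0.413, θ₂=-0.009, ω₂=0.563
apply F[5]=-10.000 → step 6: x=-0.041, v=-0.688, θ₁=-0.143, ω₁=0.502, θ₂=0.003, ω₂=0.678
apply F[6]=-10.000 → step 7: x=-0.056, v=-0.806, θ₁=-0.132, ω₁=0.595, θ₂=0.018, ω₂=0.795
apply F[7]=-10.000 → step 8: x=-0.073, v=-0.924, θ₁=-0.119, ω₁=0.693, θ₂=0.035, ω₂=0.913
apply F[8]=-10.000 → step 9: x=-0.093, v=-1.044, θ₁=-0.104, ω₁=0.797, θ₂=0.055, ω₂=1.031
apply F[9]=-10.000 → step 10: x=-0.115, v=-1.165, θ₁=-0.087, ω₁=0.907, θ₂=0.076, ω₂=1.150
apply F[10]=-10.000 → step 11: x=-0.140, v=-1.288, θ₁=-0.067, ω₁=1.023, θ₂=0.101, ω₂=1.269
apply F[11]=-10.000 → step 12: x=-0.167, v=-1.413, θ₁=-0.046, ω₁=1.148, θ₂=0.127, ω₂=1.387
apply F[12]=-10.000 → step 13: x=-0.196, v=-1.540, θ₁=-0.022, ω₁=1.282, θ₂=0.156, ω₂=1.502
apply F[13]=-10.000 → step 14: x=-0.228, v=-1.668, θ₁=0.006, ω₁=1.426, θ₂=0.187, ω₂=1.614
apply F[14]=-10.000 → step 15: x=-0.263, v=-1.798, θ₁=0.036, ω₁=1.580, θ₂=0.221, ω₂=1.720
apply F[15]=-10.000 → step 16: x=-0.300, v=-1.930, θ₁=0.069, ω₁=1.747, θ₂=0.256, ω₂=1.817
apply F[16]=-10.000 → step 17: x=-0.340, v=-2.064, θ₁=0.106, ω₁=1.925, θ₂=0.293, ω₂=1.905
apply F[17]=-10.000 → step 18: x=-0.383, v=-2.198, θ₁=0.146, ω₁=2.117, θ₂=0.332, ω₂=1.979
apply F[18]=-10.000 → step 19: x=-0.428, v=-2.333, θ₁=0.190, ω₁=2.321, θ₂=0.372, ω₂=2.037
apply F[19]=-10.000 → step 20: x=-0.476, v=-2.467, θ₁=0.239, ω₁=2.538, θ₂=0.413, ω₂=2.078
apply F[20]=-10.000 → step 21: x=-0.527, v=-2.600, θ₁=0.292, ω₁=2.767, θ₂=0.455, ω₂=2.099
apply F[21]=-10.000 → step 22: x=-0.580, v=-2.729, θ₁=0.350, ω₁=3.006, θ₂=0.497, ω₂=2.101
apply F[22]=-10.000 → step 23: x=-0.636, v=-2.853, θ₁=0.412, ω₁=3.252, θ₂=0.539, ω₂=2.085
apply F[23]=-10.000 → step 24: x=-0.694, v=-2.971, θ₁=0.480, ω₁=3.503, θ₂=0.581, ω₂=2.057
apply F[24]=-10.000 → step 25: x=-0.755, v=-3.079, θ₁=0.552, ω₁=3.755, θ₂=0.621, ω₂=2.024
apply F[25]=-10.000 → step 26: x=-0.817, v=-3.175, θ₁=0.630, ω₁=4.004, θ₂=0.662, ω₂=1.997
apply F[26]=-10.000 → step 27: x=-0.882, v=-3.258, θ₁=0.712, ω₁=4.245, θ₂=0.701, ω₂=1.990
apply F[27]=-10.000 → step 28: x=-0.947, v=-3.325, θ₁=0.800, ω₁=4.474, θ₂=0.741, ω₂=2.019
apply F[28]=-10.000 → step 29: x=-1.014, v=-3.375, θ₁=0.891, ω₁=4.689, θ₂=0.783, ω₂=2.100
apply F[29]=-10.000 → step 30: x=-1.082, v=-3.409, θ₁=0.987, ω₁=4.887, θ₂=0.826, ω₂=2.248
apply F[30]=-10.000 → step 31: x=-1.151, v=-3.424, θ₁=1.087, ω₁=5.068, θ₂=0.873, ω₂=2.476
apply F[31]=-10.000 → step 32: x=-1.219, v=-3.422, θ₁=1.190, ω₁=5.233, θ₂=0.926, ω₂=2.791
apply F[32]=-10.000 → step 33: x=-1.287, v=-3.403, θ₁=1.296, ω₁=5.380, θ₂=0.985, ω₂=3.200
apply F[33]=-10.000 → step 34: x=-1.355, v=-3.369, θ₁=1.405, ω₁=5.513, θ₂=1.054, ω₂=3.705
apply F[34]=-10.000 → step 35: x=-1.422, v=-3.318, θ₁=1.516, ω₁=5.630, θ₂=1.134, ω₂=4.304
apply F[35]=-10.000 → step 36: x=-1.488, v=-3.252, θ₁=1.630, ω₁=5.732, θ₂=1.227, ω₂=4.994
apply F[36]=-10.000 → step 37: x=-1.552, v=-3.172, θ₁=1.745, ω₁=5.818, θ₂=1.334, ω₂=5.768
apply F[37]=-10.000 → step 38: x=-1.615, v=-3.077, θ₁=1.863, ω₁=5.890, θ₂=1.458, ω₂=6.613
apply F[38]=-10.000 → step 39: x=-1.675, v=-2.968, θ₁=1.981, ω₁=5.948, θ₂=1.599, ω₂=7.512
apply F[39]=-10.000 → step 40: x=-1.733, v=-2.846, θ₁=2.100, ω₁=5.998, θ₂=1.759, ω₂=8.435
max |θ₂| = 1.759 ≤ 1.804 over all 41 states.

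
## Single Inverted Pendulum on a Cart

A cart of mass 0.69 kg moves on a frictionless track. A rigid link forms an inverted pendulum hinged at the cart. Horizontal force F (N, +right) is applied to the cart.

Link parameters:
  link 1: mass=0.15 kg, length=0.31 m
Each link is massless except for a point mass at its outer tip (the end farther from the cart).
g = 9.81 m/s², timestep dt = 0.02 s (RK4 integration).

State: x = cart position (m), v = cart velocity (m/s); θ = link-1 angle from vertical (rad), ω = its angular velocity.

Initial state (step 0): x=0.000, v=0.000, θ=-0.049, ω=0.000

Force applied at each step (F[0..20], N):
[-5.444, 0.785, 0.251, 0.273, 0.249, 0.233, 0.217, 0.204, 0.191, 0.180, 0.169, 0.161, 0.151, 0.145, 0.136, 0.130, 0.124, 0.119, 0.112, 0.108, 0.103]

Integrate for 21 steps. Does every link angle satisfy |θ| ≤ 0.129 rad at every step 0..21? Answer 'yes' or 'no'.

Answer: yes

Derivation:
apply F[0]=-5.444 → step 1: x=-0.002, v=-0.156, θ=-0.044, ω=0.472
apply F[1]=+0.785 → step 2: x=-0.004, v=-0.131, θ=-0.036, ω=0.368
apply F[2]=+0.251 → step 3: x=-0.007, v=-0.123, θ=-0.029, ω=0.319
apply F[3]=+0.273 → step 4: x=-0.009, v=-0.114, θ=-0.023, ω=0.274
apply F[4]=+0.249 → step 5: x=-0.012, v=-0.106, θ=-0.018, ω=0.235
apply F[5]=+0.233 → step 6: x=-0.014, v=-0.098, θ=-0.014, ω=0.201
apply F[6]=+0.217 → step 7: x=-0.015, v=-0.091, θ=-0.010, ω=0.171
apply F[7]=+0.204 → step 8: x=-0.017, v=-0.085, θ=-0.007, ω=0.146
apply F[8]=+0.191 → step 9: x=-0.019, v=-0.079, θ=-0.004, ω=0.124
apply F[9]=+0.180 → step 10: x=-0.020, v=-0.074, θ=-0.002, ω=0.105
apply F[10]=+0.169 → step 11: x=-0.022, v=-0.069, θ=0.000, ω=0.088
apply F[11]=+0.161 → step 12: x=-0.023, v=-0.064, θ=0.002, ω=0.074
apply F[12]=+0.151 → step 13: x=-0.024, v=-0.060, θ=0.003, ω=0.062
apply F[13]=+0.145 → step 14: x=-0.026, v=-0.056, θ=0.004, ω=0.051
apply F[14]=+0.136 → step 15: x=-0.027, v=-0.052, θ=0.005, ω=0.042
apply F[15]=+0.130 → step 16: x=-0.028, v=-0.049, θ=0.006, ω=0.034
apply F[16]=+0.124 → step 17: x=-0.029, v=-0.045, θ=0.006, ω=0.027
apply F[17]=+0.119 → step 18: x=-0.029, v=-0.042, θ=0.007, ω=0.021
apply F[18]=+0.112 → step 19: x=-0.030, v=-0.039, θ=0.007, ω=0.016
apply F[19]=+0.108 → step 20: x=-0.031, v=-0.037, θ=0.008, ω=0.012
apply F[20]=+0.103 → step 21: x=-0.032, v=-0.034, θ=0.008, ω=0.008
Max |angle| over trajectory = 0.049 rad; bound = 0.129 → within bound.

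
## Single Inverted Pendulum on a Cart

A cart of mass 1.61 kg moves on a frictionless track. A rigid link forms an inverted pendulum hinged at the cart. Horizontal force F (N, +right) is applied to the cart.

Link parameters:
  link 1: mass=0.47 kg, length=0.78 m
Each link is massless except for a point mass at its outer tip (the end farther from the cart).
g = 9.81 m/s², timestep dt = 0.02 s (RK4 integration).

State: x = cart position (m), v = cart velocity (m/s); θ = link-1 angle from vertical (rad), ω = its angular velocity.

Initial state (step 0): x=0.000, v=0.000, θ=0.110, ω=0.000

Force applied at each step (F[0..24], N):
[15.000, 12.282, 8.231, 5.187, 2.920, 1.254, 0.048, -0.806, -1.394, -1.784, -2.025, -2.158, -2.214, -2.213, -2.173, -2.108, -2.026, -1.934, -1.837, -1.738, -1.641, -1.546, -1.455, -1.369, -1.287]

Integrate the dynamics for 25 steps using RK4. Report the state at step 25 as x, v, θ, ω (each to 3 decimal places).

apply F[0]=+15.000 → step 1: x=0.002, v=0.180, θ=0.108, ω=-0.201
apply F[1]=+12.282 → step 2: x=0.007, v=0.326, θ=0.102, ω=-0.361
apply F[2]=+8.231 → step 3: x=0.014, v=0.422, θ=0.094, ω=-0.460
apply F[3]=+5.187 → step 4: x=0.023, v=0.481, θ=0.084, ω=-0.513
apply F[4]=+2.920 → step 5: x=0.033, v=0.513, θ=0.074, ω=-0.533
apply F[5]=+1.254 → step 6: x=0.044, v=0.525, θ=0.063, ω=-0.531
apply F[6]=+0.048 → step 7: x=0.054, v=0.522, θ=0.053, ω=-0.513
apply F[7]=-0.806 → step 8: x=0.064, v=0.510, θ=0.043, ω=-0.485
apply F[8]=-1.394 → step 9: x=0.074, v=0.490, θ=0.034, ω=-0.450
apply F[9]=-1.784 → step 10: x=0.084, v=0.466, θ=0.025, ω=-0.413
apply F[10]=-2.025 → step 11: x=0.093, v=0.440, θ=0.017, ω=-0.374
apply F[11]=-2.158 → step 12: x=0.102, v=0.412, θ=0.010, ω=-0.335
apply F[12]=-2.214 → step 13: x=0.110, v=0.385, θ=0.004, ω=-0.297
apply F[13]=-2.213 → step 14: x=0.117, v=0.357, θ=-0.002, ω=-0.262
apply F[14]=-2.173 → step 15: x=0.124, v=0.330, θ=-0.007, ω=-0.229
apply F[15]=-2.108 → step 16: x=0.130, v=0.305, θ=-0.011, ω=-0.198
apply F[16]=-2.026 → step 17: x=0.136, v=0.280, θ=-0.015, ω=-0.170
apply F[17]=-1.934 → step 18: x=0.141, v=0.257, θ=-0.018, ω=-0.144
apply F[18]=-1.837 → step 19: x=0.146, v=0.235, θ=-0.021, ω=-0.121
apply F[19]=-1.738 → step 20: x=0.151, v=0.215, θ=-0.023, ω=-0.101
apply F[20]=-1.641 → step 21: x=0.155, v=0.196, θ=-0.025, ω=-0.082
apply F[21]=-1.546 → step 22: x=0.159, v=0.178, θ=-0.026, ω=-0.066
apply F[22]=-1.455 → step 23: x=0.162, v=0.162, θ=-0.027, ω=-0.051
apply F[23]=-1.369 → step 24: x=0.165, v=0.146, θ=-0.028, ω=-0.039
apply F[24]=-1.287 → step 25: x=0.168, v=0.132, θ=-0.029, ω=-0.027

Answer: x=0.168, v=0.132, θ=-0.029, ω=-0.027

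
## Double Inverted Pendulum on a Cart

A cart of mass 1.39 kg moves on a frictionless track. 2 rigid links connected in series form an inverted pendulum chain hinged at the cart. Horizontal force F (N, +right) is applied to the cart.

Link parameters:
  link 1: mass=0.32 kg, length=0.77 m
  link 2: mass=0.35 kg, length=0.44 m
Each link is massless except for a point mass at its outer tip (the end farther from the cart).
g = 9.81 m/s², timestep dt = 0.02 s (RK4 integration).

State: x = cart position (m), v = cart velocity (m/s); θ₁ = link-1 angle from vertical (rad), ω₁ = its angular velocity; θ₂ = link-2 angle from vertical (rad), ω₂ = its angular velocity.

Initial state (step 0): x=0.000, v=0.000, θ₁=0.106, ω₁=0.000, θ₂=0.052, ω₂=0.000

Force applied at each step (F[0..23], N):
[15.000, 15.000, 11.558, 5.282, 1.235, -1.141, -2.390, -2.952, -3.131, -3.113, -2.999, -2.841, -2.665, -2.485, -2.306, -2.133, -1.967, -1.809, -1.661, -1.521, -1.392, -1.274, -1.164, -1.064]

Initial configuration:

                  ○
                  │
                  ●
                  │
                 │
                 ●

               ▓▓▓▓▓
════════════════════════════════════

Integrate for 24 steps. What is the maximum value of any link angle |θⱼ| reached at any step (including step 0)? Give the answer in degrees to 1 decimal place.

apply F[0]=+15.000 → step 1: x=0.002, v=0.205, θ₁=0.104, ω₁=-0.222, θ₂=0.051, ω₂=-0.055
apply F[1]=+15.000 → step 2: x=0.008, v=0.410, θ₁=0.097, ω₁=-0.446, θ₂=0.050, ω₂=-0.106
apply F[2]=+11.558 → step 3: x=0.018, v=0.568, θ₁=0.087, ω₁=-0.613, θ₂=0.047, ω₂=-0.148
apply F[3]=+5.282 → step 4: x=0.030, v=0.636, θ₁=0.074, ω₁=-0.672, θ₂=0.044, ω₂=-0.180
apply F[4]=+1.235 → step 5: x=0.043, v=0.648, θ₁=0.060, ω₁=-0.664, θ₂=0.040, ω₂=-0.202
apply F[5]=-1.141 → step 6: x=0.056, v=0.626, θ₁=0.048, ω₁=-0.618, θ₂=0.036, ω₂=-0.217
apply F[6]=-2.390 → step 7: x=0.068, v=0.588, θ₁=0.036, ω₁=-0.556, θ₂=0.032, ω₂=-0.224
apply F[7]=-2.952 → step 8: x=0.079, v=0.543, θ₁=0.025, ω₁=-0.489, θ₂=0.027, ω₂=-0.225
apply F[8]=-3.131 → step 9: x=0.089, v=0.496, θ₁=0.016, ω₁=-0.424, θ₂=0.023, ω₂=-0.221
apply F[9]=-3.113 → step 10: x=0.099, v=0.450, θ₁=0.008, ω₁=-0.363, θ₂=0.018, ω₂=-0.214
apply F[10]=-2.999 → step 11: x=0.107, v=0.406, θ₁=0.002, ω₁=-0.308, θ₂=0.014, ω₂=-0.203
apply F[11]=-2.841 → step 12: x=0.115, v=0.366, θ₁=-0.004, ω₁=-0.259, θ₂=0.010, ω₂=-0.191
apply F[12]=-2.665 → step 13: x=0.122, v=0.328, θ₁=-0.009, ω₁=-0.216, θ₂=0.006, ω₂=-0.177
apply F[13]=-2.485 → step 14: x=0.128, v=0.293, θ₁=-0.013, ω₁=-0.178, θ₂=0.003, ω₂=-0.163
apply F[14]=-2.306 → step 15: x=0.134, v=0.261, θ₁=-0.016, ω₁=-0.145, θ₂=-0.000, ω₂=-0.148
apply F[15]=-2.133 → step 16: x=0.139, v=0.232, θ₁=-0.019, ω₁=-0.116, θ₂=-0.003, ω₂=-0.134
apply F[16]=-1.967 → step 17: x=0.143, v=0.206, θ₁=-0.021, ω₁=-0.091, θ₂=-0.005, ω₂=-0.119
apply F[17]=-1.809 → step 18: x=0.147, v=0.182, θ₁=-0.022, ω₁=-0.069, θ₂=-0.008, ω₂=-0.105
apply F[18]=-1.661 → step 19: x=0.150, v=0.160, θ₁=-0.023, ω₁=-0.051, θ₂=-0.010, ω₂=-0.092
apply F[19]=-1.521 → step 20: x=0.153, v=0.141, θ₁=-0.024, ω₁=-0.035, θ₂=-0.011, ω₂=-0.080
apply F[20]=-1.392 → step 21: x=0.156, v=0.123, θ₁=-0.025, ω₁=-0.022, θ₂=-0.013, ω₂=-0.068
apply F[21]=-1.274 → step 22: x=0.158, v=0.107, θ₁=-0.025, ω₁=-0.010, θ₂=-0.014, ω₂=-0.057
apply F[22]=-1.164 → step 23: x=0.160, v=0.093, θ₁=-0.025, ω₁=-0.001, θ₂=-0.015, ω₂=-0.048
apply F[23]=-1.064 → step 24: x=0.162, v=0.080, θ₁=-0.025, ω₁=0.007, θ₂=-0.016, ω₂=-0.039
Max |angle| over trajectory = 0.106 rad = 6.1°.

Answer: 6.1°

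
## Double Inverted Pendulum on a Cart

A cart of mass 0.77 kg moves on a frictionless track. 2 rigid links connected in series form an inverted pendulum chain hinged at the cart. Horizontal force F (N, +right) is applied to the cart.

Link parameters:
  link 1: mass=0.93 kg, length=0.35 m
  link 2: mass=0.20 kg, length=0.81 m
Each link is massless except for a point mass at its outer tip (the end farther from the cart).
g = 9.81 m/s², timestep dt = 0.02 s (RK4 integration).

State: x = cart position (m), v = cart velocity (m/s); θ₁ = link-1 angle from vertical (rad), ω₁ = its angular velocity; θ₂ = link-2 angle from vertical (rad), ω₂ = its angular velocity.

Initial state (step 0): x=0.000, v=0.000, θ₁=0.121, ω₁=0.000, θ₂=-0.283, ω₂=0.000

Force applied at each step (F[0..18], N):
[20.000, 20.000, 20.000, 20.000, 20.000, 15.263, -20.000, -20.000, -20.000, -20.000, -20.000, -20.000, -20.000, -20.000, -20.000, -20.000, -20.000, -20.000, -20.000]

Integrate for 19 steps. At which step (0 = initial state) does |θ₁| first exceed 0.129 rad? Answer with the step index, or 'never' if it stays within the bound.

apply F[0]=+20.000 → step 1: x=0.005, v=0.479, θ₁=0.109, ω₁=-1.240, θ₂=-0.284, ω₂=-0.140
apply F[1]=+20.000 → step 2: x=0.019, v=0.970, θ₁=0.071, ω₁=-2.542, θ₂=-0.288, ω₂=-0.256
apply F[2]=+20.000 → step 3: x=0.044, v=1.480, θ₁=0.006, ω₁=-3.949, θ₂=-0.294, ω₂=-0.324
apply F[3]=+20.000 → step 4: x=0.078, v=1.999, θ₁=-0.088, ω₁=-5.448, θ₂=-0.301, ω₂=-0.333
apply F[4]=+20.000 → step 5: x=0.123, v=2.484, θ₁=-0.211, ω₁=-6.915, θ₂=-0.307, ω₂=-0.302
apply F[5]=+15.263 → step 6: x=0.176, v=2.766, θ₁=-0.360, ω₁=-7.849, θ₂=-0.313, ω₂=-0.293
apply F[6]=-20.000 → step 7: x=0.226, v=2.260, θ₁=-0.505, ω₁=-6.774, θ₂=-0.319, ω₂=-0.288
apply F[7]=-20.000 → step 8: x=0.267, v=1.828, θ₁=-0.633, ω₁=-6.054, θ₂=-0.324, ω₂=-0.246
apply F[8]=-20.000 → step 9: x=0.300, v=1.450, θ₁=-0.749, ω₁=-5.610, θ₂=-0.329, ω₂=-0.165
apply F[9]=-20.000 → step 10: x=0.325, v=1.106, θ₁=-0.859, ω₁=-5.373, θ₂=-0.331, ω₂=-0.051
apply F[10]=-20.000 → step 11: x=0.344, v=0.781, θ₁=-0.965, ω₁=-5.294, θ₂=-0.331, ω₂=0.087
apply F[11]=-20.000 → step 12: x=0.357, v=0.464, θ₁=-1.071, ω₁=-5.343, θ₂=-0.327, ω₂=0.241
apply F[12]=-20.000 → step 13: x=0.363, v=0.144, θ₁=-1.179, ω₁=-5.501, θ₂=-0.321, ω₂=0.403
apply F[13]=-20.000 → step 14: x=0.362, v=-0.187, θ₁=-1.292, ω₁=-5.758, θ₂=-0.311, ω₂=0.565
apply F[14]=-20.000 → step 15: x=0.355, v=-0.537, θ₁=-1.411, ω₁=-6.116, θ₂=-0.298, ω₂=0.719
apply F[15]=-20.000 → step 16: x=0.341, v=-0.916, θ₁=-1.537, ω₁=-6.585, θ₂=-0.283, ω₂=0.852
apply F[16]=-20.000 → step 17: x=0.318, v=-1.336, θ₁=-1.675, ω₁=-7.191, θ₂=-0.264, ω₂=0.951
apply F[17]=-20.000 → step 18: x=0.287, v=-1.815, θ₁=-1.826, ω₁=-7.981, θ₂=-0.245, ω₂=0.993
apply F[18]=-20.000 → step 19: x=0.245, v=-2.378, θ₁=-1.996, ω₁=-9.042, θ₂=-0.225, ω₂=0.945
|θ₁| = 0.211 > 0.129 first at step 5.

Answer: 5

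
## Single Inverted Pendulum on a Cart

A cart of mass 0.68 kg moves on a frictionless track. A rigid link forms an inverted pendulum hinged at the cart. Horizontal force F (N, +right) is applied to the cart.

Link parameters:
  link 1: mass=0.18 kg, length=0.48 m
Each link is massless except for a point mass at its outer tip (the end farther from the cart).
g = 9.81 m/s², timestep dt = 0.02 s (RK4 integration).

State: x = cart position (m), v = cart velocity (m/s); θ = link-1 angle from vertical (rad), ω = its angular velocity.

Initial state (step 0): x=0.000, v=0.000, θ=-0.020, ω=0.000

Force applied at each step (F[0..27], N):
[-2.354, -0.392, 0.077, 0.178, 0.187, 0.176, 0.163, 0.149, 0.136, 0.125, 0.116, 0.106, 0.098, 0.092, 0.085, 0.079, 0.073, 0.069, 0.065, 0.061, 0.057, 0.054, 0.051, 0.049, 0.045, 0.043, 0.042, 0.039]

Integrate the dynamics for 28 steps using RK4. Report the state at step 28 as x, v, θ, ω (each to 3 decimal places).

Answer: x=-0.019, v=-0.007, θ=0.004, ω=-0.003

Derivation:
apply F[0]=-2.354 → step 1: x=-0.001, v=-0.068, θ=-0.019, ω=0.134
apply F[1]=-0.392 → step 2: x=-0.002, v=-0.079, θ=-0.016, ω=0.149
apply F[2]=+0.077 → step 3: x=-0.004, v=-0.076, θ=-0.013, ω=0.137
apply F[3]=+0.178 → step 4: x=-0.005, v=-0.070, θ=-0.010, ω=0.120
apply F[4]=+0.187 → step 5: x=-0.006, v=-0.064, θ=-0.008, ω=0.104
apply F[5]=+0.176 → step 6: x=-0.008, v=-0.058, θ=-0.006, ω=0.089
apply F[6]=+0.163 → step 7: x=-0.009, v=-0.053, θ=-0.005, ω=0.077
apply F[7]=+0.149 → step 8: x=-0.010, v=-0.049, θ=-0.003, ω=0.065
apply F[8]=+0.136 → step 9: x=-0.011, v=-0.045, θ=-0.002, ω=0.056
apply F[9]=+0.125 → step 10: x=-0.012, v=-0.041, θ=-0.001, ω=0.047
apply F[10]=+0.116 → step 11: x=-0.012, v=-0.037, θ=-0.000, ω=0.040
apply F[11]=+0.106 → step 12: x=-0.013, v=-0.034, θ=0.001, ω=0.034
apply F[12]=+0.098 → step 13: x=-0.014, v=-0.032, θ=0.001, ω=0.028
apply F[13]=+0.092 → step 14: x=-0.014, v=-0.029, θ=0.002, ω=0.023
apply F[14]=+0.085 → step 15: x=-0.015, v=-0.027, θ=0.002, ω=0.019
apply F[15]=+0.079 → step 16: x=-0.015, v=-0.024, θ=0.003, ω=0.016
apply F[16]=+0.073 → step 17: x=-0.016, v=-0.022, θ=0.003, ω=0.013
apply F[17]=+0.069 → step 18: x=-0.016, v=-0.020, θ=0.003, ω=0.010
apply F[18]=+0.065 → step 19: x=-0.017, v=-0.019, θ=0.003, ω=0.008
apply F[19]=+0.061 → step 20: x=-0.017, v=-0.017, θ=0.003, ω=0.006
apply F[20]=+0.057 → step 21: x=-0.017, v=-0.016, θ=0.004, ω=0.004
apply F[21]=+0.054 → step 22: x=-0.018, v=-0.014, θ=0.004, ω=0.003
apply F[22]=+0.051 → step 23: x=-0.018, v=-0.013, θ=0.004, ω=0.001
apply F[23]=+0.049 → step 24: x=-0.018, v=-0.012, θ=0.004, ω=0.000
apply F[24]=+0.045 → step 25: x=-0.018, v=-0.011, θ=0.004, ω=-0.001
apply F[25]=+0.043 → step 26: x=-0.019, v=-0.009, θ=0.004, ω=-0.001
apply F[26]=+0.042 → step 27: x=-0.019, v=-0.008, θ=0.004, ω=-0.002
apply F[27]=+0.039 → step 28: x=-0.019, v=-0.007, θ=0.004, ω=-0.003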